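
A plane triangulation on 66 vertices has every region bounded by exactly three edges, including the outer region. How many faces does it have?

128

In a plane triangulation 3F = 2E and V − E + F = 2, so F = 2V − 4 = 2·66 − 4 = 128.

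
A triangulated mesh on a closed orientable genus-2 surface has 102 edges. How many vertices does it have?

χ = 2 − 2·2 = -2, and every face is a triangle so 3F = 2E.
F = 2E/3 = 68. Then V = -2 + E − F = -2 + 102 − 68 = 32.

32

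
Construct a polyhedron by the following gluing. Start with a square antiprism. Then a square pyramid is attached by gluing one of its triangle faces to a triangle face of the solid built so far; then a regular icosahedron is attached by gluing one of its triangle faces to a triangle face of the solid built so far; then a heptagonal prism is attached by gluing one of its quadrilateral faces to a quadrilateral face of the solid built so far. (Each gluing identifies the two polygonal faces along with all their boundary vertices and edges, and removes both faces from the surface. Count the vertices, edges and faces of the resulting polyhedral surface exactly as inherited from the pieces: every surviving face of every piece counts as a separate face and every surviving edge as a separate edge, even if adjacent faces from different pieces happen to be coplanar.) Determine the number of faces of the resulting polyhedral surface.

A square antiprism: V=8, E=16, F=10.
Attach a square pyramid (V=5, E=8, F=5) along a 3-gon: merge 3 vertices and 3 edges, delete both glued faces → V=10, E=21, F=13.
Attach a regular icosahedron (V=12, E=30, F=20) along a 3-gon: merge 3 vertices and 3 edges, delete both glued faces → V=19, E=48, F=31.
Attach a heptagonal prism (V=14, E=21, F=9) along a 4-gon: merge 4 vertices and 4 edges, delete both glued faces → V=29, E=65, F=38.
Check: V − E + F = 29 − 65 + 38 = 2.

38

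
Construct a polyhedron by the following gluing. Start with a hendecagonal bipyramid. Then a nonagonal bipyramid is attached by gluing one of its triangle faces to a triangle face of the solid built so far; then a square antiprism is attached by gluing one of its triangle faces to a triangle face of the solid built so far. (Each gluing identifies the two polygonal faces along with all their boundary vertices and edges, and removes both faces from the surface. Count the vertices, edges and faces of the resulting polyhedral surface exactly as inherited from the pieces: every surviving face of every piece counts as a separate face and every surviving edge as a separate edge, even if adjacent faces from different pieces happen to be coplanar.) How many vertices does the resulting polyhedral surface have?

26

A hendecagonal bipyramid: V=13, E=33, F=22.
Attach a nonagonal bipyramid (V=11, E=27, F=18) along a 3-gon: merge 3 vertices and 3 edges, delete both glued faces → V=21, E=57, F=38.
Attach a square antiprism (V=8, E=16, F=10) along a 3-gon: merge 3 vertices and 3 edges, delete both glued faces → V=26, E=70, F=46.
Check: V − E + F = 26 − 70 + 46 = 2.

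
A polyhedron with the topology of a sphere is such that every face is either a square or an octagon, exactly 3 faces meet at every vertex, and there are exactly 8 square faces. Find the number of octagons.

2

Let x be the number of octagons; then F = 8 + x.
Edge–face incidences: 2E = 4·8 + 8·x = 32 + 8x.
Every vertex has degree 3, so 3V = 2E.
Euler: V − E + F = 2 ⇒ (2E)/3 − E + (8 + x) = 2.
Multiply by 6: 2·(2E) − 3·(2E) + 6·(8 + x) = 12, i.e. 48 + 6x − (32 + 8x) = 12.
Collecting terms: −2x + 16 = 12, so −2x = −4, so x = 2.
Then 2E = 32 + 8·2 = 48, so E = 24, V = 2E/3 = 16, F = 8 + 2 = 10.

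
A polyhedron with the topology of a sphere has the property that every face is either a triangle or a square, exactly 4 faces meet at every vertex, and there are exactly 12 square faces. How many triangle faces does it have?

Let x be the number of triangles; then F = 12 + x.
Edge–face incidences: 2E = 4·12 + 3·x = 48 + 3x.
Every vertex has degree 4, so 4V = 2E.
Euler: V − E + F = 2 ⇒ (2E)/4 − E + (12 + x) = 2.
Multiply by 8: 2·(2E) − 4·(2E) + 8·(12 + x) = 16, i.e. 96 + 8x − 2·(48 + 3x) = 16.
Collecting terms: 2x = 16, so x = 8.
Then 2E = 48 + 3·8 = 72, so E = 36, V = 2E/4 = 18, F = 12 + 8 = 20.

8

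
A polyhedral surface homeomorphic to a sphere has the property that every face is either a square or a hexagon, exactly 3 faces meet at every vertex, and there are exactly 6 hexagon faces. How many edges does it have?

30

Let x be the number of squares; then F = 6 + x.
Edge–face incidences: 2E = 6·6 + 4·x = 36 + 4x.
Every vertex has degree 3, so 3V = 2E.
Euler: V − E + F = 2 ⇒ (2E)/3 − E + (6 + x) = 2.
Multiply by 6: 2·(2E) − 3·(2E) + 6·(6 + x) = 12, i.e. 36 + 6x − (36 + 4x) = 12.
Collecting terms: 2x = 12, so x = 6.
Then 2E = 36 + 4·6 = 60, so E = 30, V = 2E/3 = 20, F = 6 + 6 = 12.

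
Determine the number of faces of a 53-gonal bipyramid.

A bipyramid over an n-gon has 2n triangular faces and n + 2 vertices: V = 53 + 2 = 55, E = 3·53 = 159, F = 2·53 = 106.

106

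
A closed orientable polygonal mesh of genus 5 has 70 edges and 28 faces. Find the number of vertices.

34

For a closed orientable surface of genus 5, χ = 2 − 2·5 = -8.
V = -8 + E − F = -8 + 70 − 28 = 34.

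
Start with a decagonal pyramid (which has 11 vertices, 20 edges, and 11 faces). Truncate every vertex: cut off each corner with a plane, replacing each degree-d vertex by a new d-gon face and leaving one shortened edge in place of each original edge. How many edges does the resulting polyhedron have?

Truncation replaces each original edge-end by a new vertex, so V′ = 2E = 40.
Each original edge survives, and each old vertex of degree d contributes d new edges; summing degrees gives Σd = 2E, so E′ = E + 2E = 3E = 60.
Each original face survives and each original vertex becomes one new face: F′ = F + V = 22.

60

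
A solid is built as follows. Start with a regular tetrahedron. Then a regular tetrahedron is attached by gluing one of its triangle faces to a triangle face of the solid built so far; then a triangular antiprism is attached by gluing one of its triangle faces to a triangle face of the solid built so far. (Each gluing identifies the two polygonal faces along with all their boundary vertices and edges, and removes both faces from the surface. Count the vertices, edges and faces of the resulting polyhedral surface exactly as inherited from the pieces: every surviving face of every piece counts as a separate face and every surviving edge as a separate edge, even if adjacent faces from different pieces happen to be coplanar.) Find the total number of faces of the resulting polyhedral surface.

A regular tetrahedron: V=4, E=6, F=4.
Attach a regular tetrahedron (V=4, E=6, F=4) along a 3-gon: merge 3 vertices and 3 edges, delete both glued faces → V=5, E=9, F=6.
Attach a triangular antiprism (V=6, E=12, F=8) along a 3-gon: merge 3 vertices and 3 edges, delete both glued faces → V=8, E=18, F=12.
Check: V − E + F = 8 − 18 + 12 = 2.

12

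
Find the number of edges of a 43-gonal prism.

129

A prism on an n-gon has two n-gon bases and n rectangular sides: V = 2·43 = 86, E = 3·43 = 129, F = 43 + 2 = 45.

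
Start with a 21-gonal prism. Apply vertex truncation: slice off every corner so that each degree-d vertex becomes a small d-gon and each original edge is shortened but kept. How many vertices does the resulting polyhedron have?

126

The base solid has V = 42, E = 63, F = 23.
Truncation replaces each original edge-end by a new vertex, so V′ = 2E = 126.
Each original edge survives, and each old vertex of degree d contributes d new edges; summing degrees gives Σd = 2E, so E′ = E + 2E = 3E = 189.
Each original face survives and each original vertex becomes one new face: F′ = F + V = 65.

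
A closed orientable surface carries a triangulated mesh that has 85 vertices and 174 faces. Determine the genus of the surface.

Every face is a triangle, so 2E = 3·174 = 522, giving E = 261.
χ = V − E + F = 85 − 261 + 174 = -2.
For a closed orientable surface χ = 2 − 2g, so g = (2 − (-2))/2 = 2.

2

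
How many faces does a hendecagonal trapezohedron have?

22

The n-trapezohedron (dual of the n-antiprism) has V = 2·11 + 2 = 24, E = 4·11 = 44, F = 2·11 = 22.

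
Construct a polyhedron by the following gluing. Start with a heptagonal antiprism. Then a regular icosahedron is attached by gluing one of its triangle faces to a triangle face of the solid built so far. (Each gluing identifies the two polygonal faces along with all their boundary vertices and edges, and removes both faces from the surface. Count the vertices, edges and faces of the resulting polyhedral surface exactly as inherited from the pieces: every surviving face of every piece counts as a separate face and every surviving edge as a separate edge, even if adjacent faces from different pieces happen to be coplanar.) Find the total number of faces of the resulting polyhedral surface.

34

A heptagonal antiprism: V=14, E=28, F=16.
Attach a regular icosahedron (V=12, E=30, F=20) along a 3-gon: merge 3 vertices and 3 edges, delete both glued faces → V=23, E=55, F=34.
Check: V − E + F = 23 − 55 + 34 = 2.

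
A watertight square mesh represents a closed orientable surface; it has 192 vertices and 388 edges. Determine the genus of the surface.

2

Every face is a square and each edge borders two faces, so 4F = 2·388, giving F = 194.
χ = V − E + F = 192 − 388 + 194 = -2.
For a closed orientable surface χ = 2 − 2g, so g = (2 − (-2))/2 = 2.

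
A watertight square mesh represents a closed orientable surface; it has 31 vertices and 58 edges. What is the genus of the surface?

Every face is a square and each edge borders two faces, so 4F = 2·58, giving F = 29.
χ = V − E + F = 31 − 58 + 29 = 2.
For a closed orientable surface χ = 2 − 2g, so g = (2 − (2))/2 = 0.

0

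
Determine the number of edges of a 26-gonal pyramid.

52

A pyramid on an n-gon base has one n-gon and n triangles: V = 26 + 1 = 27, E = 2·26 = 52, F = 26 + 1 = 27.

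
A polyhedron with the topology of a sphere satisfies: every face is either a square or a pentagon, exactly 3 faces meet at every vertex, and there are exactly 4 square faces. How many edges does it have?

18

Let x be the number of pentagons; then F = 4 + x.
Edge–face incidences: 2E = 4·4 + 5·x = 16 + 5x.
Every vertex has degree 3, so 3V = 2E.
Euler: V − E + F = 2 ⇒ (2E)/3 − E + (4 + x) = 2.
Multiply by 6: 2·(2E) − 3·(2E) + 6·(4 + x) = 12, i.e. 24 + 6x − (16 + 5x) = 12.
Collecting terms: x + 8 = 12, so x = 4.
Then 2E = 16 + 5·4 = 36, so E = 18, V = 2E/3 = 12, F = 4 + 4 = 8.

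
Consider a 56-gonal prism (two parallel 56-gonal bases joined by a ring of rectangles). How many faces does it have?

58

A prism on an n-gon has two n-gon bases and n rectangular sides: V = 2·56 = 112, E = 3·56 = 168, F = 56 + 2 = 58.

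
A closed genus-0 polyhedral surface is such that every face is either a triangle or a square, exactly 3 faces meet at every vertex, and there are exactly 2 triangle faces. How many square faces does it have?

Let x be the number of squares; then F = 2 + x.
Edge–face incidences: 2E = 3·2 + 4·x = 6 + 4x.
Every vertex has degree 3, so 3V = 2E.
Euler: V − E + F = 2 ⇒ (2E)/3 − E + (2 + x) = 2.
Multiply by 6: 2·(2E) − 3·(2E) + 6·(2 + x) = 12, i.e. 12 + 6x − (6 + 4x) = 12.
Collecting terms: 2x + 6 = 12, so 2x = 6, so x = 3.
Then 2E = 6 + 4·3 = 18, so E = 9, V = 2E/3 = 6, F = 2 + 3 = 5.

3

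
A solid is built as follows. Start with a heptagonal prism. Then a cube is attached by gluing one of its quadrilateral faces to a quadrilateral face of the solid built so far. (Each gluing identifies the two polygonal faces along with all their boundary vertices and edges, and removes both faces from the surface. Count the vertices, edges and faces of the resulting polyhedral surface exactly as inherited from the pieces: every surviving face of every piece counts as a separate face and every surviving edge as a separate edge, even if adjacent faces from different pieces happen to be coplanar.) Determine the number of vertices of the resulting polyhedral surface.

A heptagonal prism: V=14, E=21, F=9.
Attach a cube (V=8, E=12, F=6) along a 4-gon: merge 4 vertices and 4 edges, delete both glued faces → V=18, E=29, F=13.
Check: V − E + F = 18 − 29 + 13 = 2.

18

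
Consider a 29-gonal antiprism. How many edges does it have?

An antiprism on an n-gon has two n-gon caps and 2n triangles: V = 2·29 = 58, E = 4·29 = 116, F = 2·29 + 2 = 60.

116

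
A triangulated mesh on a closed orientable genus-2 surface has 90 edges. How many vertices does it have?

χ = 2 − 2·2 = -2, and every face is a triangle so 3F = 2E.
F = 2E/3 = 60. Then V = -2 + E − F = -2 + 90 − 60 = 28.

28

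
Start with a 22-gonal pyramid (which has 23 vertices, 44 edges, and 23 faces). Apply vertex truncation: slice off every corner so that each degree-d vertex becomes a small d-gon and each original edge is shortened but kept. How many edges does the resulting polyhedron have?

Truncation replaces each original edge-end by a new vertex, so V′ = 2E = 88.
Each original edge survives, and each old vertex of degree d contributes d new edges; summing degrees gives Σd = 2E, so E′ = E + 2E = 3E = 132.
Each original face survives and each original vertex becomes one new face: F′ = F + V = 46.

132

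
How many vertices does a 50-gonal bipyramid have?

52

A bipyramid over an n-gon has 2n triangular faces and n + 2 vertices: V = 50 + 2 = 52, E = 3·50 = 150, F = 2·50 = 100.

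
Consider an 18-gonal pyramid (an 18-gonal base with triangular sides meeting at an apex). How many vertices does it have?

19

A pyramid on an n-gon base has one n-gon and n triangles: V = 18 + 1 = 19, E = 2·18 = 36, F = 18 + 1 = 19.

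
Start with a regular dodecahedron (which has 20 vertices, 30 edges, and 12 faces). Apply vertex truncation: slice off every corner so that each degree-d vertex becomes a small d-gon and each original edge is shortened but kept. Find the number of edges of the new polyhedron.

90

Truncation replaces each original edge-end by a new vertex, so V′ = 2E = 60.
Each original edge survives, and each old vertex of degree d contributes d new edges; summing degrees gives Σd = 2E, so E′ = E + 2E = 3E = 90.
Each original face survives and each original vertex becomes one new face: F′ = F + V = 32.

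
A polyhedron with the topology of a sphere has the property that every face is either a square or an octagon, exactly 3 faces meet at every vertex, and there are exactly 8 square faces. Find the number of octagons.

2

Let x be the number of octagons; then F = 8 + x.
Edge–face incidences: 2E = 4·8 + 8·x = 32 + 8x.
Every vertex has degree 3, so 3V = 2E.
Euler: V − E + F = 2 ⇒ (2E)/3 − E + (8 + x) = 2.
Multiply by 6: 2·(2E) − 3·(2E) + 6·(8 + x) = 12, i.e. 48 + 6x − (32 + 8x) = 12.
Collecting terms: −2x + 16 = 12, so −2x = −4, so x = 2.
Then 2E = 32 + 8·2 = 48, so E = 24, V = 2E/3 = 16, F = 8 + 2 = 10.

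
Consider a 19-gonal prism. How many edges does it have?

57

A prism on an n-gon has two n-gon bases and n rectangular sides: V = 2·19 = 38, E = 3·19 = 57, F = 19 + 2 = 21.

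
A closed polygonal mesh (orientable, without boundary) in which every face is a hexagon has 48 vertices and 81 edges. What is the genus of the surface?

Every face is a hexagon and each edge borders two faces, so 6F = 2·81, giving F = 27.
χ = V − E + F = 48 − 81 + 27 = -6.
For a closed orientable surface χ = 2 − 2g, so g = (2 − (-6))/2 = 4.

4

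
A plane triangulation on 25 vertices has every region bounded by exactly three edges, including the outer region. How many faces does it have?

46

In a plane triangulation 3F = 2E and V − E + F = 2, so F = 2V − 4 = 2·25 − 4 = 46.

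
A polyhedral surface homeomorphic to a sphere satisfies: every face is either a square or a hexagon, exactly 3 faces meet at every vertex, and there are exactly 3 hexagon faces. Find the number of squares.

6

Let x be the number of squares; then F = 3 + x.
Edge–face incidences: 2E = 6·3 + 4·x = 18 + 4x.
Every vertex has degree 3, so 3V = 2E.
Euler: V − E + F = 2 ⇒ (2E)/3 − E + (3 + x) = 2.
Multiply by 6: 2·(2E) − 3·(2E) + 6·(3 + x) = 12, i.e. 18 + 6x − (18 + 4x) = 12.
Collecting terms: 2x = 12, so x = 6.
Then 2E = 18 + 4·6 = 42, so E = 21, V = 2E/3 = 14, F = 3 + 6 = 9.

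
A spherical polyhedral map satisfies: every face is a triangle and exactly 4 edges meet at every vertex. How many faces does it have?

Each face has 3 edges and each edge borders two faces, so 2E = 3F.
Each vertex has degree 4, so 4V = 2E and hence V = 3F/4.
Euler: V − E + F = 2 ⇒ (3F/4) − (3F/2) + F = 2.
Multiply by 8: (6 − 12 + 8)F = 16, i.e. 2F = 16.
So F = 8, E = 3·8/2 = 12, V = 3·8/4 = 6.

8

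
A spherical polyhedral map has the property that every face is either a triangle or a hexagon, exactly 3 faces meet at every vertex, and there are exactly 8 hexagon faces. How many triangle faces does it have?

4

Let x be the number of triangles; then F = 8 + x.
Edge–face incidences: 2E = 6·8 + 3·x = 48 + 3x.
Every vertex has degree 3, so 3V = 2E.
Euler: V − E + F = 2 ⇒ (2E)/3 − E + (8 + x) = 2.
Multiply by 6: 2·(2E) − 3·(2E) + 6·(8 + x) = 12, i.e. 48 + 6x − (48 + 3x) = 12.
Collecting terms: 3x = 12, so x = 4.
Then 2E = 48 + 3·4 = 60, so E = 30, V = 2E/3 = 20, F = 8 + 4 = 12.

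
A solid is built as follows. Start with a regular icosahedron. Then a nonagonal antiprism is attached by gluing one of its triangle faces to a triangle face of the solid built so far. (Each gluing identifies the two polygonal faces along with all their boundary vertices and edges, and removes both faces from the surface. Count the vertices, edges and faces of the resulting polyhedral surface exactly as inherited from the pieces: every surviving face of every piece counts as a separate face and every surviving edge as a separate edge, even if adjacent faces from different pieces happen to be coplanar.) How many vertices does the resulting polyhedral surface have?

27

A regular icosahedron: V=12, E=30, F=20.
Attach a nonagonal antiprism (V=18, E=36, F=20) along a 3-gon: merge 3 vertices and 3 edges, delete both glued faces → V=27, E=63, F=38.
Check: V − E + F = 27 − 63 + 38 = 2.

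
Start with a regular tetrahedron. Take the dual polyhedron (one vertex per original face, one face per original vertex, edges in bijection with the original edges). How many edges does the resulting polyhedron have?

The base solid has V = 4, E = 6, F = 4.
The dual swaps V and F and preserves E: V′ = F = 4, E′ = E = 6, F′ = V = 4.

6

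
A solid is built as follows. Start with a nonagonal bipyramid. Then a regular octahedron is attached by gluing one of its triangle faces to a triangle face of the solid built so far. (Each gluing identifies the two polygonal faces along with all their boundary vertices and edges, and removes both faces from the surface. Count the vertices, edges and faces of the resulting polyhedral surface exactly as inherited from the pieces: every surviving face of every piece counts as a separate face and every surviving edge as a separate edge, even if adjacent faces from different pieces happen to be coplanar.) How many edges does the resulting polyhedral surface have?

36

A nonagonal bipyramid: V=11, E=27, F=18.
Attach a regular octahedron (V=6, E=12, F=8) along a 3-gon: merge 3 vertices and 3 edges, delete both glued faces → V=14, E=36, F=24.
Check: V − E + F = 14 − 36 + 24 = 2.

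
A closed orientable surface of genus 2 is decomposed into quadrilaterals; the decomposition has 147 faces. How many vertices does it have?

145

χ = 2 − 2·2 = -2, and every face is a square so 4F = 2E.
E = 4·147/2 = 294. Then V = -2 + E − F = -2 + 294 − 147 = 145.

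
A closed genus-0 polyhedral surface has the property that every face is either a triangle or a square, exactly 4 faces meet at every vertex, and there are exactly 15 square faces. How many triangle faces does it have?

8

Let x be the number of triangles; then F = 15 + x.
Edge–face incidences: 2E = 4·15 + 3·x = 60 + 3x.
Every vertex has degree 4, so 4V = 2E.
Euler: V − E + F = 2 ⇒ (2E)/4 − E + (15 + x) = 2.
Multiply by 8: 2·(2E) − 4·(2E) + 8·(15 + x) = 16, i.e. 120 + 8x − 2·(60 + 3x) = 16.
Collecting terms: 2x = 16, so x = 8.
Then 2E = 60 + 3·8 = 84, so E = 42, V = 2E/4 = 21, F = 15 + 8 = 23.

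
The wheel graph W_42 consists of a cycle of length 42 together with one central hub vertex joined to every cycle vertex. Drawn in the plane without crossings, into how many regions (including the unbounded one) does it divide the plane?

W_42 has V = 42 + 1 = 43 vertices and E = 2·42 = 84 edges.
By Euler's formula F = 2 − V + E = 2 − 43 + 84 = 43.

43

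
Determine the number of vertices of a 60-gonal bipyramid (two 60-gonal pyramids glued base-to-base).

62

A bipyramid over an n-gon has 2n triangular faces and n + 2 vertices: V = 60 + 2 = 62, E = 3·60 = 180, F = 2·60 = 120.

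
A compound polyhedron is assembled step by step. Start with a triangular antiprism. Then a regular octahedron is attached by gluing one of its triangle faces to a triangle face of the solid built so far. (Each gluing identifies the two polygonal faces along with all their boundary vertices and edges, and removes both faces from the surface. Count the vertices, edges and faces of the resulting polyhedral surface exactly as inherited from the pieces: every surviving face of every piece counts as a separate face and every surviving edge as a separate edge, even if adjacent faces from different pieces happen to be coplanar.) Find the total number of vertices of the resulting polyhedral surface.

A triangular antiprism: V=6, E=12, F=8.
Attach a regular octahedron (V=6, E=12, F=8) along a 3-gon: merge 3 vertices and 3 edges, delete both glued faces → V=9, E=21, F=14.
Check: V − E + F = 9 − 21 + 14 = 2.

9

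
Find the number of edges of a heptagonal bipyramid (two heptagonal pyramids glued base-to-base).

A bipyramid over an n-gon has 2n triangular faces and n + 2 vertices: V = 7 + 2 = 9, E = 3·7 = 21, F = 2·7 = 14.
Check: V − E + F = 9 − 21 + 14 = 2.

21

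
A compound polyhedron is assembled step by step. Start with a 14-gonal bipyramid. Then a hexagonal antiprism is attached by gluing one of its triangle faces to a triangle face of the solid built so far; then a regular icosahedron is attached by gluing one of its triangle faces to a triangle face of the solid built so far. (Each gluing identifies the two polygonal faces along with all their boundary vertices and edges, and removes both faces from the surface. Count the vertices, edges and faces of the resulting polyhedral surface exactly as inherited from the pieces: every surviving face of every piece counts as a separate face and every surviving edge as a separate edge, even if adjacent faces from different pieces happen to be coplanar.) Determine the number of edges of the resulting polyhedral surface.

A 14-gonal bipyramid: V=16, E=42, F=28.
Attach a hexagonal antiprism (V=12, E=24, F=14) along a 3-gon: merge 3 vertices and 3 edges, delete both glued faces → V=25, E=63, F=40.
Attach a regular icosahedron (V=12, E=30, F=20) along a 3-gon: merge 3 vertices and 3 edges, delete both glued faces → V=34, E=90, F=58.
Check: V − E + F = 34 − 90 + 58 = 2.

90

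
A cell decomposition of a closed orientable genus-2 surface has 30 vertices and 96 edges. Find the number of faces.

64

For a closed orientable surface of genus 2, χ = 2 − 2·2 = -2.
F = -2 − V + E = -2 − 30 + 96 = 64.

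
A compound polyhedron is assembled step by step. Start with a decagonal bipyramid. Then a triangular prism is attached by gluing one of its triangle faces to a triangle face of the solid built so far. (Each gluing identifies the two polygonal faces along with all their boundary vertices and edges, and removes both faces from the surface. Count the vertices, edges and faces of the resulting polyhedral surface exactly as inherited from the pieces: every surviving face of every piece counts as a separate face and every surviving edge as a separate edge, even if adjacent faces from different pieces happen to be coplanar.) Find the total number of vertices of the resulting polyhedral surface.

A decagonal bipyramid: V=12, E=30, F=20.
Attach a triangular prism (V=6, E=9, F=5) along a 3-gon: merge 3 vertices and 3 edges, delete both glued faces → V=15, E=36, F=23.
Check: V − E + F = 15 − 36 + 23 = 2.

15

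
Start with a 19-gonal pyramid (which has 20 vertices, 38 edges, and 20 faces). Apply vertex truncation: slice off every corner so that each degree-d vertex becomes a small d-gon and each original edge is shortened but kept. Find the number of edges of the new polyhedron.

Truncation replaces each original edge-end by a new vertex, so V′ = 2E = 76.
Each original edge survives, and each old vertex of degree d contributes d new edges; summing degrees gives Σd = 2E, so E′ = E + 2E = 3E = 114.
Each original face survives and each original vertex becomes one new face: F′ = F + V = 40.

114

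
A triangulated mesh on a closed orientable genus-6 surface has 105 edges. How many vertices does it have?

25

χ = 2 − 2·6 = -10, and every face is a triangle so 3F = 2E.
F = 2E/3 = 70. Then V = -10 + E − F = -10 + 105 − 70 = 25.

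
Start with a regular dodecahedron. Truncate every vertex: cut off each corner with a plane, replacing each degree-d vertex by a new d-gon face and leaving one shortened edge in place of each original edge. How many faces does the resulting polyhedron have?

The base solid has V = 20, E = 30, F = 12.
Truncation replaces each original edge-end by a new vertex, so V′ = 2E = 60.
Each original edge survives, and each old vertex of degree d contributes d new edges; summing degrees gives Σd = 2E, so E′ = E + 2E = 3E = 90.
Each original face survives and each original vertex becomes one new face: F′ = F + V = 32.

32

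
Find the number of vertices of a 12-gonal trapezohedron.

The n-trapezohedron (dual of the n-antiprism) has V = 2·12 + 2 = 26, E = 4·12 = 48, F = 2·12 = 24.

26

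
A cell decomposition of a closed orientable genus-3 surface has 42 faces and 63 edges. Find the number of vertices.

17

For a closed orientable surface of genus 3, χ = 2 − 2·3 = -4.
V = -4 + E − F = -4 + 63 − 42 = 17.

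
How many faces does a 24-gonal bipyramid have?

48

A bipyramid over an n-gon has 2n triangular faces and n + 2 vertices: V = 24 + 2 = 26, E = 3·24 = 72, F = 2·24 = 48.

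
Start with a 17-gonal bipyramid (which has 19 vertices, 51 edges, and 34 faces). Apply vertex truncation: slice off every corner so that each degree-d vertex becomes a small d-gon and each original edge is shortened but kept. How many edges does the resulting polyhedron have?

153

Truncation replaces each original edge-end by a new vertex, so V′ = 2E = 102.
Each original edge survives, and each old vertex of degree d contributes d new edges; summing degrees gives Σd = 2E, so E′ = E + 2E = 3E = 153.
Each original face survives and each original vertex becomes one new face: F′ = F + V = 53.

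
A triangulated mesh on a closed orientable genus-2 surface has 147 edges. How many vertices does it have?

47

χ = 2 − 2·2 = -2, and every face is a triangle so 3F = 2E.
F = 2E/3 = 98. Then V = -2 + E − F = -2 + 147 − 98 = 47.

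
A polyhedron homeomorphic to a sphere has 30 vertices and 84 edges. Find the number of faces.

56

Here V − E + F = 2.
F = 2 − V + E = 2 − 30 + 84 = 56.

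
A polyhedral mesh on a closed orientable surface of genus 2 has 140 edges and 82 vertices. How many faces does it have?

56

For a closed orientable surface of genus 2, χ = 2 − 2·2 = -2.
F = -2 − V + E = -2 − 82 + 140 = 56.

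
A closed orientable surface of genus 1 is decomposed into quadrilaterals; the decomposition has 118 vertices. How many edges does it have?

236

χ = 2 − 2·1 = 0, and every face is a square so 4F = 2E.
V − E + F = 0 with E = 4F/2 gives 118 − (4/2 − 1)·F = 0, so F = 118 and E = 236.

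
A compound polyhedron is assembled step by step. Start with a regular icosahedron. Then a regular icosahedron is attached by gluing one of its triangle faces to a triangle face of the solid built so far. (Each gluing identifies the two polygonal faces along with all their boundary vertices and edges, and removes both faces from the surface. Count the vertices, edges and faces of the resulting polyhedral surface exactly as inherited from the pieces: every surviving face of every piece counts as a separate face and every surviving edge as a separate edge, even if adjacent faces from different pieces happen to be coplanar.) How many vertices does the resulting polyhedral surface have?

21

A regular icosahedron: V=12, E=30, F=20.
Attach a regular icosahedron (V=12, E=30, F=20) along a 3-gon: merge 3 vertices and 3 edges, delete both glued faces → V=21, E=57, F=38.
Check: V − E + F = 21 − 57 + 38 = 2.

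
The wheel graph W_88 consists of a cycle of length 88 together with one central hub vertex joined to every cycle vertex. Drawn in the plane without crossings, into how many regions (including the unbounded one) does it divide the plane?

89

W_88 has V = 88 + 1 = 89 vertices and E = 2·88 = 176 edges.
By Euler's formula F = 2 − V + E = 2 − 89 + 176 = 89.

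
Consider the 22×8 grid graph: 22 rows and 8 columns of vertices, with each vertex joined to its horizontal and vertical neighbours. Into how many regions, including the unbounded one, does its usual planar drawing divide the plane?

The grid has V = 22·8 = 176 vertices and E = 22·7 + 8·21 = 322 edges.
F = 2 − V + E = 2 − 176 + 322 = 148.

148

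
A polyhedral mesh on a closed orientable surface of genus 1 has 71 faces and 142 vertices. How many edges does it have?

For a closed orientable surface of genus 1, χ = 2 − 2·1 = 0.
E = V + F − (0) = 142 + 71 − (0) = 213.

213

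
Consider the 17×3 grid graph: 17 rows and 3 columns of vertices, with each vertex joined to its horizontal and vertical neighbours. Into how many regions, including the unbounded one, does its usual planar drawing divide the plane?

33

The grid has V = 17·3 = 51 vertices and E = 17·2 + 3·16 = 82 edges.
F = 2 − V + E = 2 − 51 + 82 = 33.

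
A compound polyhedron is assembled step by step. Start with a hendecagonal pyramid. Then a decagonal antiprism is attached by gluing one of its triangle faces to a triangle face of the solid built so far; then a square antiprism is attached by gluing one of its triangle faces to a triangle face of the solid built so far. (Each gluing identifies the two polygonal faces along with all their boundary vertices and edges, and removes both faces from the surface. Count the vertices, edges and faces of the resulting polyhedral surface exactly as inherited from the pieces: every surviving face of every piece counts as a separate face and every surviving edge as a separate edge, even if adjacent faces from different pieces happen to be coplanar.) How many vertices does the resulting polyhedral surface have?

34

A hendecagonal pyramid: V=12, E=22, F=12.
Attach a decagonal antiprism (V=20, E=40, F=22) along a 3-gon: merge 3 vertices and 3 edges, delete both glued faces → V=29, E=59, F=32.
Attach a square antiprism (V=8, E=16, F=10) along a 3-gon: merge 3 vertices and 3 edges, delete both glued faces → V=34, E=72, F=40.
Check: V − E + F = 34 − 72 + 40 = 2.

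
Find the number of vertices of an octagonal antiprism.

An antiprism on an n-gon has two n-gon caps and 2n triangles: V = 2·8 = 16, E = 4·8 = 32, F = 2·8 + 2 = 18.

16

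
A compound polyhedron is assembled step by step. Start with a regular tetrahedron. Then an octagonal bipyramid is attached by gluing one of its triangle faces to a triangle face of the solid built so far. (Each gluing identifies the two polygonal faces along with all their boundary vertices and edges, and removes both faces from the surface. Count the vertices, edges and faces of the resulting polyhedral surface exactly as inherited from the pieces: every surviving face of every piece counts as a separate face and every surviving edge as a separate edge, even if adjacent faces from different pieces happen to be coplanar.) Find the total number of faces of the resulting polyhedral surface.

18

A regular tetrahedron: V=4, E=6, F=4.
Attach an octagonal bipyramid (V=10, E=24, F=16) along a 3-gon: merge 3 vertices and 3 edges, delete both glued faces → V=11, E=27, F=18.
Check: V − E + F = 11 − 27 + 18 = 2.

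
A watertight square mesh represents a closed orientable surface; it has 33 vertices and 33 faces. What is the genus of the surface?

Every face is a square, so 2E = 4·33 = 132, giving E = 66.
χ = V − E + F = 33 − 66 + 33 = 0.
For a closed orientable surface χ = 2 − 2g, so g = (2 − (0))/2 = 1.

1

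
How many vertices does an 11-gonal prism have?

A prism on an n-gon has two n-gon bases and n rectangular sides: V = 2·11 = 22, E = 3·11 = 33, F = 11 + 2 = 13.
Check: V − E + F = 22 − 33 + 13 = 2.

22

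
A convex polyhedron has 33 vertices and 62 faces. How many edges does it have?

93

Here V − E + F = 2.
E = V + F − (2) = 33 + 62 − (2) = 93.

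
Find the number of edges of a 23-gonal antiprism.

An antiprism on an n-gon has two n-gon caps and 2n triangles: V = 2·23 = 46, E = 4·23 = 92, F = 2·23 + 2 = 48.

92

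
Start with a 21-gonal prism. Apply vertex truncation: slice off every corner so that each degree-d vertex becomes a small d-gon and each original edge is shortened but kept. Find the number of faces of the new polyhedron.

65

The base solid has V = 42, E = 63, F = 23.
Truncation replaces each original edge-end by a new vertex, so V′ = 2E = 126.
Each original edge survives, and each old vertex of degree d contributes d new edges; summing degrees gives Σd = 2E, so E′ = E + 2E = 3E = 189.
Each original face survives and each original vertex becomes one new face: F′ = F + V = 65.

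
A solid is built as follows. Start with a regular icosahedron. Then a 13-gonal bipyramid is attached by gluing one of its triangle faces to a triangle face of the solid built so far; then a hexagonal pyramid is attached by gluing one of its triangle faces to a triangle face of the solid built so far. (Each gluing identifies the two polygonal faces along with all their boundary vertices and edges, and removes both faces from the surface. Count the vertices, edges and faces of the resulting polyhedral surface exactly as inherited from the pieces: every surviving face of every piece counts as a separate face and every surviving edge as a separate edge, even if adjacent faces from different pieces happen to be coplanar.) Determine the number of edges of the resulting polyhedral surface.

75

A regular icosahedron: V=12, E=30, F=20.
Attach a 13-gonal bipyramid (V=15, E=39, F=26) along a 3-gon: merge 3 vertices and 3 edges, delete both glued faces → V=24, E=66, F=44.
Attach a hexagonal pyramid (V=7, E=12, F=7) along a 3-gon: merge 3 vertices and 3 edges, delete both glued faces → V=28, E=75, F=49.
Check: V − E + F = 28 − 75 + 49 = 2.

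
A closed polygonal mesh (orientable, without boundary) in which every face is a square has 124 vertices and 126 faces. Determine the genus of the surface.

2

Every face is a square, so 2E = 4·126 = 504, giving E = 252.
χ = V − E + F = 124 − 252 + 126 = -2.
For a closed orientable surface χ = 2 − 2g, so g = (2 − (-2))/2 = 2.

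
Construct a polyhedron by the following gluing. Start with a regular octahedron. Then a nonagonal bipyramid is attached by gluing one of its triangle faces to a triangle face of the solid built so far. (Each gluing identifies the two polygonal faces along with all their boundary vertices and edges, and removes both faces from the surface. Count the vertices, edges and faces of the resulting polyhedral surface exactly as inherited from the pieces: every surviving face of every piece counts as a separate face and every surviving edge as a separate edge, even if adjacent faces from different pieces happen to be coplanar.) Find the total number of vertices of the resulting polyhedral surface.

A regular octahedron: V=6, E=12, F=8.
Attach a nonagonal bipyramid (V=11, E=27, F=18) along a 3-gon: merge 3 vertices and 3 edges, delete both glued faces → V=14, E=36, F=24.
Check: V − E + F = 14 − 36 + 24 = 2.

14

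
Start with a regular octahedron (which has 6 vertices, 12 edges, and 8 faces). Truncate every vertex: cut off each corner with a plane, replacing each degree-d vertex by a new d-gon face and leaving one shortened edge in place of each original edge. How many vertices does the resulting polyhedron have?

24

Truncation replaces each original edge-end by a new vertex, so V′ = 2E = 24.
Each original edge survives, and each old vertex of degree d contributes d new edges; summing degrees gives Σd = 2E, so E′ = E + 2E = 3E = 36.
Each original face survives and each original vertex becomes one new face: F′ = F + V = 14.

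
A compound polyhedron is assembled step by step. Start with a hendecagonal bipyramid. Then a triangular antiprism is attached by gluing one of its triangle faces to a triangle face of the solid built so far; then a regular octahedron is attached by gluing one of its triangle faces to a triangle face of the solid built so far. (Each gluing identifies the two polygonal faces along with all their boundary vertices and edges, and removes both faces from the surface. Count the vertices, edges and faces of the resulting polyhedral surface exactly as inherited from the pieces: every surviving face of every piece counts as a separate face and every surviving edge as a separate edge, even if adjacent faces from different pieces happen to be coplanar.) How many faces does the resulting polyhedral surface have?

A hendecagonal bipyramid: V=13, E=33, F=22.
Attach a triangular antiprism (V=6, E=12, F=8) along a 3-gon: merge 3 vertices and 3 edges, delete both glued faces → V=16, E=42, F=28.
Attach a regular octahedron (V=6, E=12, F=8) along a 3-gon: merge 3 vertices and 3 edges, delete both glued faces → V=19, E=51, F=34.
Check: V − E + F = 19 − 51 + 34 = 2.

34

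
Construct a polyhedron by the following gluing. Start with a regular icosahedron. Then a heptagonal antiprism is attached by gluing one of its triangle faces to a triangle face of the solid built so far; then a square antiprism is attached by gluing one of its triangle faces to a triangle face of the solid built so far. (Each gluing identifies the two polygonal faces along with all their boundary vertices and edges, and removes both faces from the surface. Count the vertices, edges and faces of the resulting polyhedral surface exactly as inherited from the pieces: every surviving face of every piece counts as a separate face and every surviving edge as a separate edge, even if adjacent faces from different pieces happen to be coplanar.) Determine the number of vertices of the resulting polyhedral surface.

28

A regular icosahedron: V=12, E=30, F=20.
Attach a heptagonal antiprism (V=14, E=28, F=16) along a 3-gon: merge 3 vertices and 3 edges, delete both glued faces → V=23, E=55, F=34.
Attach a square antiprism (V=8, E=16, F=10) along a 3-gon: merge 3 vertices and 3 edges, delete both glued faces → V=28, E=68, F=42.
Check: V − E + F = 28 − 68 + 42 = 2.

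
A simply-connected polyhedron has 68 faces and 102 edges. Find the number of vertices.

Here V − E + F = 2.
V = 2 + E − F = 2 + 102 − 68 = 36.

36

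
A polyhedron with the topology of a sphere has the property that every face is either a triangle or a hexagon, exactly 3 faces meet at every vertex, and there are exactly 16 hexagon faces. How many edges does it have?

Let x be the number of triangles; then F = 16 + x.
Edge–face incidences: 2E = 6·16 + 3·x = 96 + 3x.
Every vertex has degree 3, so 3V = 2E.
Euler: V − E + F = 2 ⇒ (2E)/3 − E + (16 + x) = 2.
Multiply by 6: 2·(2E) − 3·(2E) + 6·(16 + x) = 12, i.e. 96 + 6x − (96 + 3x) = 12.
Collecting terms: 3x = 12, so x = 4.
Then 2E = 96 + 3·4 = 108, so E = 54, V = 2E/3 = 36, F = 16 + 4 = 20.

54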